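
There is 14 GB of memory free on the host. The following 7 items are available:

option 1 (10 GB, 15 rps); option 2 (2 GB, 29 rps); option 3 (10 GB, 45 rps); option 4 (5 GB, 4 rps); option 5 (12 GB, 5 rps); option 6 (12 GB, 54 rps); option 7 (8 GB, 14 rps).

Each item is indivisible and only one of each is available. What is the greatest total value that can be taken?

83 rps

Check high-value combinations within 14 GB:
- option 2+option 6: memory 2+12=14, value 29+54=83
- option 2+option 3: memory 2+10=12, value 29+45=74
- option 6: memory 12, value 54
- option 3: memory 10, value 45
Best: 83 rps.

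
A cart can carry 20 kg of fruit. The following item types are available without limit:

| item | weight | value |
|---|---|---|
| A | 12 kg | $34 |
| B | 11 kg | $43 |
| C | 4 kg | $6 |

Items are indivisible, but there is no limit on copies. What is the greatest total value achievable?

Best value-per-unit is B at 43/11; filling with it alone gives 1×43 = 43.
Optimal mix: 1×B + 2×C → weight 19, value 55.

$55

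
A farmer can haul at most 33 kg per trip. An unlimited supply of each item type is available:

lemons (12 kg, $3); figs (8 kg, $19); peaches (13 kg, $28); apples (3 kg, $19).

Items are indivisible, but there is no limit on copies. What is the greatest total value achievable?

$209

Best value-per-unit is apples at 19/3, and filling with it alone uses weight 11×3=33. No mix of the others beats 11×19 = 209.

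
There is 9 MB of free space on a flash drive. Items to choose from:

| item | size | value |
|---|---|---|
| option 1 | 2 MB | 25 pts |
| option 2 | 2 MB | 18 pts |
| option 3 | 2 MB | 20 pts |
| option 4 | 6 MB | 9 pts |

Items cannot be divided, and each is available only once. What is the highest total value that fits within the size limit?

63 pts

This is a 0/1 knapsack; check combinations near the capacity.
- option 1+option 2+option 3: size 2+2+2=6, value 25+18+20=63
- option 1+option 3: size 2+2=4, value 25+20=45
- option 1+option 2: size 2+2=4, value 25+18=43
Best: 63 pts.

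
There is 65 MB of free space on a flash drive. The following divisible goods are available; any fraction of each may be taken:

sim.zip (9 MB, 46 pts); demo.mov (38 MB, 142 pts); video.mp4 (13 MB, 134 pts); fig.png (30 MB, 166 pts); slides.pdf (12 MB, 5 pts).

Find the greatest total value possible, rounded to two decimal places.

394.58

Take in order of value per unit:
- video.mp4 (134/13 per unit): all 13 → value 134, running total 134.00
- fig.png (166/30 per unit): all 30 → value 166, running total 300.00
- sim.zip (46/9 per unit): all 9 → value 46, running total 346.00
- demo.mov (142/38 per unit): 13 of 38 → value 13×142/38 = 48.5789, running total 394.58
Total 394.58.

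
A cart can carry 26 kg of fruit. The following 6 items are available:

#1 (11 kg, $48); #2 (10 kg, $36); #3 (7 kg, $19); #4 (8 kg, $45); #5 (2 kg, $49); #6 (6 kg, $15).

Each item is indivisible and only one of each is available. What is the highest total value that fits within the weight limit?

$145

Check high-value combinations within 26 kg:
- #2+#4+#5+#6: weight 10+8+2+6=26, value 36+45+49+15=145
- #1+#4+#5: weight 11+8+2=21, value 48+45+49=142
- #1+#2+#5: weight 11+10+2=23, value 48+36+49=133
- #1+#3+#5+#6: weight 11+7+2+6=26, value 48+19+49+15=131
Best: $145.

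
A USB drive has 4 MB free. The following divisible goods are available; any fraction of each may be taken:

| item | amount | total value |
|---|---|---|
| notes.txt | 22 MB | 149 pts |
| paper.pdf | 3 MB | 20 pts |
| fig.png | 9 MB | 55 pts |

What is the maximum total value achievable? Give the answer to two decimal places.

Take in order of value per unit:
- notes.txt (149/22 per unit): 4 of 22 → value 4×149/22 = 27.0909, running total 27.09
Total 27.09.

27.09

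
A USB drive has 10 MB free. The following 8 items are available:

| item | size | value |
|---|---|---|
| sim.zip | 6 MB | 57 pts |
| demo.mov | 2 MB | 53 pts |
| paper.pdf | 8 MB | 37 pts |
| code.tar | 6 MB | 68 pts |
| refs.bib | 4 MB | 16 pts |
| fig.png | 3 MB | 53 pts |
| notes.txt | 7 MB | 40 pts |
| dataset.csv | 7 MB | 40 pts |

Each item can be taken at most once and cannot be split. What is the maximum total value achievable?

Check high-value combinations within 10 MB:
- demo.mov+refs.bib+fig.png: size 2+4+3=9, value 53+16+53=122
- demo.mov+code.tar: size 2+6=8, value 53+68=121
- code.tar+fig.png: size 6+3=9, value 68+53=121
- sim.zip+demo.mov: size 6+2=8, value 57+53=110
- sim.zip+fig.png: size 6+3=9, value 57+53=110
Best: 122 pts.

122 pts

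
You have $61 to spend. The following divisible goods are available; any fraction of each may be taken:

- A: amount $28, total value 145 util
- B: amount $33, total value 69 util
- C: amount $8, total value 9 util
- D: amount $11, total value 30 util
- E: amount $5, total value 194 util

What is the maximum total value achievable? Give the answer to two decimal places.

Take in order of value per unit:
- E (194/5 per unit): all 5 → value 194, running total 194.00
- A (145/28 per unit): all 28 → value 145, running total 339.00
- D (30/11 per unit): all 11 → value 30, running total 369.00
- B (69/33 per unit): 17 of 33 → value 17×69/33 = 35.5455, running total 404.55
Total 404.55.

404.55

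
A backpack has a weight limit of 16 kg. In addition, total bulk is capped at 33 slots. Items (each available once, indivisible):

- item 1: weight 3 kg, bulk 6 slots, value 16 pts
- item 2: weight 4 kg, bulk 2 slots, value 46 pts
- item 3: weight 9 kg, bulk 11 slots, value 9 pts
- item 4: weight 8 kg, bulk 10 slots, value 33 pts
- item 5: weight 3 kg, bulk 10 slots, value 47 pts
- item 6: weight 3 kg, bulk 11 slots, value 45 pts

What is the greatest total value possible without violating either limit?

154 pts

Feasible sets respecting both limits:
- item 1+item 2+item 5+item 6: weight 13, bulk 29, value 154
- item 2+item 5+item 6: weight 10, bulk 23, value 138
- item 2+item 4+item 5: weight 15, bulk 22, value 126
Best: 154 pts.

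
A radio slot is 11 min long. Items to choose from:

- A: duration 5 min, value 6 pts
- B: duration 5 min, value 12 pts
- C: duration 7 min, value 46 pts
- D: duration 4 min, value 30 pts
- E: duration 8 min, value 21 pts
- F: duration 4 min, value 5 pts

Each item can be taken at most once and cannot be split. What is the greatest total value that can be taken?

76 pts

Check high-value combinations within 11 min:
- C+D: duration 7+4=11, value 46+30=76
- C+F: duration 7+4=11, value 46+5=51
- C: duration 7, value 46
- B+D: duration 5+4=9, value 12+30=42
- A+D: duration 5+4=9, value 6+30=36
Best: 76 pts.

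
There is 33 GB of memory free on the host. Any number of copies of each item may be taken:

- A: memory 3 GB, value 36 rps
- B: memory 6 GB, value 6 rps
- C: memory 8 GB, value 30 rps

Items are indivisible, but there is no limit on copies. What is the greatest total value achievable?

Best value-per-unit is A at 36/3, and filling with it alone uses memory 11×3=33. No mix of the others beats 11×36 = 396.

396 rps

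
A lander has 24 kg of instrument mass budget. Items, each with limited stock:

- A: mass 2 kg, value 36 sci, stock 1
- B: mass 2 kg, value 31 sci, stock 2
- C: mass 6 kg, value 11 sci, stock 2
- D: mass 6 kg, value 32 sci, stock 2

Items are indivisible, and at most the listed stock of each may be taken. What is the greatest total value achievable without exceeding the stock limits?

173 sci

Top feasible selections:
- 1×A + 2×B + 1×C + 2×D: mass 24, value 173
- 1×A + 2×B + 2×D: mass 18, value 162
- 1×A + 2×B + 2×C + 1×D: mass 24, value 152
- 1×A + 1×B + 1×C + 2×D: mass 22, value 142
Best: 173 sci.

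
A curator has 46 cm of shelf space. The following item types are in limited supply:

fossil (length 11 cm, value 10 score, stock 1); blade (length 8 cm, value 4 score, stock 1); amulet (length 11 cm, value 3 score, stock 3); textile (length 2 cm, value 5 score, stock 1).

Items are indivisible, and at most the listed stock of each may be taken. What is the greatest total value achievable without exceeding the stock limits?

Best selections within length 46 and stock limits:
- 1×fossil + 1×blade + 2×amulet + 1×textile: length 43, value 25
- 1×fossil + 3×amulet + 1×textile: length 46, value 24
Best: 25 score.

25 score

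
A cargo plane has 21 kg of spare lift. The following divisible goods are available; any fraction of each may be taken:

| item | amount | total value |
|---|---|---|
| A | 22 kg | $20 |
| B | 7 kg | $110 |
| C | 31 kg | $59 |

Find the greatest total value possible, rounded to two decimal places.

Take in order of value per unit:
- B (110/7 per unit): all 7 → value 110, running total 110.00
- C (59/31 per unit): 14 of 31 → value 14×59/31 = 26.6452, running total 136.65
Total 136.65.

136.65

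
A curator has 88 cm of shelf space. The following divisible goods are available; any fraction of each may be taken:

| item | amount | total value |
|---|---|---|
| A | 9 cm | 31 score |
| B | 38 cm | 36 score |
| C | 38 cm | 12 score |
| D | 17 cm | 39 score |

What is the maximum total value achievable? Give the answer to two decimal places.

113.58

Take in order of value per unit:
- A (31/9 per unit): all 9 → value 31, running total 31.00
- D (39/17 per unit): all 17 → value 39, running total 70.00
- B (36/38 per unit): all 38 → value 36, running total 106.00
- C (12/38 per unit): 24 of 38 → value 24×12/38 = 7.5789, running total 113.58
Total 113.58.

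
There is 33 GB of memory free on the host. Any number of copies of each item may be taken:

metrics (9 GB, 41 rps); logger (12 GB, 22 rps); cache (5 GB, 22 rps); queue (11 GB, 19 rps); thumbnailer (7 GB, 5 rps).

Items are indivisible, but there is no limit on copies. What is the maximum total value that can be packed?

148 rps

Best value-per-unit is metrics at 41/9; filling with it alone gives 3×41 = 123.
Optimal mix: 2×metrics + 3×cache → memory 33, value 148.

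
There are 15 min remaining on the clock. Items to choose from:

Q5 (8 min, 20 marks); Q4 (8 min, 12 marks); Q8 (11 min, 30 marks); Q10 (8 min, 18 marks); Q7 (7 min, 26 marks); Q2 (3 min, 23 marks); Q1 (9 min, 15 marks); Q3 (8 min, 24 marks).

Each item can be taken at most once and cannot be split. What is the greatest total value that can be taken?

53 marks

This is a 0/1 knapsack; check combinations near the capacity.
- Q8+Q2: time 11+3=14, value 30+23=53
- Q7+Q3: time 7+8=15, value 26+24=50
- Q7+Q2: time 7+3=10, value 26+23=49
- Q2+Q3: time 3+8=11, value 23+24=47
Best: 53 marks.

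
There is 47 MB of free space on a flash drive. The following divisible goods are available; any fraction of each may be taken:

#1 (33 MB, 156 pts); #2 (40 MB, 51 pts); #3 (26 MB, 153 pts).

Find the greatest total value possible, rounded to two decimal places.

252.27

Take in order of value per unit:
- #3 (153/26 per unit): all 26 → value 153, running total 153.00
- #1 (156/33 per unit): 21 of 33 → value 21×156/33 = 99.2727, running total 252.27
Total 252.27.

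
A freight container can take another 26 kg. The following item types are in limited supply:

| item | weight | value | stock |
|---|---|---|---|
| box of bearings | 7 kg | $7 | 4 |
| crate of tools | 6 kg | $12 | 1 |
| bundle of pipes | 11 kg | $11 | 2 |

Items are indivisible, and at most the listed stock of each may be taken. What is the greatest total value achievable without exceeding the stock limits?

Best selections within weight 26 and stock limits:
- 1×box of bearings + 1×crate of tools + 1×bundle of pipes: weight 24, value 30
- 2×box of bearings + 1×crate of tools: weight 20, value 26
Best: $30.

$30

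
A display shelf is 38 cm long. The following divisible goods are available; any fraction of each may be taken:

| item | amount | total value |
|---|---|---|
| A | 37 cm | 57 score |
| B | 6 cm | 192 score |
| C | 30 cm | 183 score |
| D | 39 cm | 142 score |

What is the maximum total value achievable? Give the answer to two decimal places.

382.28

Take in order of value per unit:
- B (192/6 per unit): all 6 → value 192, running total 192.00
- C (183/30 per unit): all 30 → value 183, running total 375.00
- D (142/39 per unit): 2 of 39 → value 2×142/39 = 7.2821, running total 382.28
Total 382.28.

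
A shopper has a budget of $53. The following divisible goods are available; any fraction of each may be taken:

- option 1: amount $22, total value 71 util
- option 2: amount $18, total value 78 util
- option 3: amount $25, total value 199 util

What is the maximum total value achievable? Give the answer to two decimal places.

Take in order of value per unit:
- option 3 (199/25 per unit): all 25 → value 199, running total 199.00
- option 2 (78/18 per unit): all 18 → value 78, running total 277.00
- option 1 (71/22 per unit): 10 of 22 → value 10×71/22 = 32.2727, running total 309.27
Total 309.27.

309.27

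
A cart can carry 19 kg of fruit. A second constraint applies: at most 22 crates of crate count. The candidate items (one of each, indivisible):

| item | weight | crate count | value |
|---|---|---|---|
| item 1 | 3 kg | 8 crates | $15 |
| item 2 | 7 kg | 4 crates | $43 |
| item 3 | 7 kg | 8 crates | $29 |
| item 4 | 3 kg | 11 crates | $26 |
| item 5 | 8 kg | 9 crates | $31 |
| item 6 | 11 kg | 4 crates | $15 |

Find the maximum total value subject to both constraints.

Feasible sets respecting both limits:
- item 1+item 2+item 5: weight 18, crate count 21, value 89
- item 1+item 2+item 3: weight 17, crate count 20, value 87
- item 2+item 5: weight 15, crate count 13, value 74
- item 2+item 3: weight 14, crate count 12, value 72
Best: $89.

$89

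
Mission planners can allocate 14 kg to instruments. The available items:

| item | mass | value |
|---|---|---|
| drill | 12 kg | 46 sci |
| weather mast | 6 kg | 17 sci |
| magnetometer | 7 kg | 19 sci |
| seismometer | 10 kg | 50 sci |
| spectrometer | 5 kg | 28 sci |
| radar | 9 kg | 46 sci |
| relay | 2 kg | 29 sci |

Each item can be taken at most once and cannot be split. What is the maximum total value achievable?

Check high-value combinations within 14 kg:
- seismometer+relay: mass 10+2=12, value 50+29=79
- magnetometer+spectrometer+relay: mass 7+5+2=14, value 19+28+29=76
- radar+relay: mass 9+2=11, value 46+29=75
Best: 79 sci.

79 sci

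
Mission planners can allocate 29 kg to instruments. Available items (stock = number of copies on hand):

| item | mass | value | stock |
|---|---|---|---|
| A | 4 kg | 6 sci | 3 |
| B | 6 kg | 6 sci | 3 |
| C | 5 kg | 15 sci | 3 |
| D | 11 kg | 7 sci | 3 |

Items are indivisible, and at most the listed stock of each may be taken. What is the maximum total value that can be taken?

63 sci

Best selections within mass 29 and stock limits:
- 3×A + 3×C: mass 27, value 63
- 2×A + 1×B + 3×C: mass 29, value 63
- 2×A + 3×C: mass 23, value 57
Best: 63 sci.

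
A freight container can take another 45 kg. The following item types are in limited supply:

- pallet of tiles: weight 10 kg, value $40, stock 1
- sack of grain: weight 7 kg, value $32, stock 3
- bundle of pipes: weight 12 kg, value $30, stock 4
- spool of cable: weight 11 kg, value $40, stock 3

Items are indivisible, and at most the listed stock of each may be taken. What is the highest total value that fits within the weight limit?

$176

Best selections within weight 45 and stock limits:
- 1×pallet of tiles + 3×sack of grain + 1×spool of cable: weight 42, value 176
- 3×sack of grain + 2×spool of cable: weight 43, value 176
- 1×pallet of tiles + 3×sack of grain + 1×bundle of pipes: weight 43, value 166
- 3×sack of grain + 1×bundle of pipes + 1×spool of cable: weight 44, value 166
Best: $176.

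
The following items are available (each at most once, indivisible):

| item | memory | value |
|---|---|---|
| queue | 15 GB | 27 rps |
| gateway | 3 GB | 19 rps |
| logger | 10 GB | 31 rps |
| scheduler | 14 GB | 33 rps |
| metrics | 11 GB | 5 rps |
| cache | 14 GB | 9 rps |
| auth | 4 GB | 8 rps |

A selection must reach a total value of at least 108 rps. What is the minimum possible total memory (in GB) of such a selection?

42

Subsets with value ≥ 108, sorted by total memory:
- queue+gateway+logger+scheduler: memory 42, value 110
- queue+gateway+logger+scheduler+auth: memory 46, value 118
- queue+gateway+logger+scheduler+metrics: memory 53, value 115
Minimum memory: 42 GB.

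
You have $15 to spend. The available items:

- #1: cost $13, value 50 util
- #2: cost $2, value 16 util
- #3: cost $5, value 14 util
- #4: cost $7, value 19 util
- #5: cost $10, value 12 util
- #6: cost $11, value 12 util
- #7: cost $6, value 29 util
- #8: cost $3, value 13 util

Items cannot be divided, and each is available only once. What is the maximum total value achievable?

66 util

Check high-value combinations within $15:
- #1+#2: cost 13+2=15, value 50+16=66
- #2+#4+#7: cost 2+7+6=15, value 16+19+29=64
- #2+#3+#7: cost 2+5+6=13, value 16+14+29=59
- #2+#7+#8: cost 2+6+3=11, value 16+29+13=58
- #3+#7+#8: cost 5+6+3=14, value 14+29+13=56
Best: 66 util.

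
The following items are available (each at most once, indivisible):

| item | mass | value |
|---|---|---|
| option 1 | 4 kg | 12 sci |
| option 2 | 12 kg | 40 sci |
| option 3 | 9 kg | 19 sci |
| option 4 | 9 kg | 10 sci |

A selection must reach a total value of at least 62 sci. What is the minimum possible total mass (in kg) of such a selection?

Subsets with value ≥ 62, sorted by total mass:
- option 1+option 2+option 3: mass 25, value 71
- option 1+option 2+option 4: mass 25, value 62
- option 2+option 3+option 4: mass 30, value 69
- option 1+option 2+option 3+option 4: mass 34, value 81
Minimum mass: 25 kg.

25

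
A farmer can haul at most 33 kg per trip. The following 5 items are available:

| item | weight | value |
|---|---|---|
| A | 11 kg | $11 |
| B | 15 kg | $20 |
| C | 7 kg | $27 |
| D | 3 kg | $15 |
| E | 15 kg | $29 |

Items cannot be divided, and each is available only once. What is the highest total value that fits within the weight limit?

Check high-value combinations within 33 kg:
- C+D+E: weight 7+3+15=25, value 27+15+29=71
- A+C+E: weight 11+7+15=33, value 11+27+29=67
- B+D+E: weight 15+3+15=33, value 20+15+29=64
Best: $71.

$71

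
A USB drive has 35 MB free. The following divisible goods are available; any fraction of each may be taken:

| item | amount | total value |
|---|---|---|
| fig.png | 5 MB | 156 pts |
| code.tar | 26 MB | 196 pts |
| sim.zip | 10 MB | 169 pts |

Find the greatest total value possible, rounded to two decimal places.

475.77

Take in order of value per unit:
- fig.png (156/5 per unit): all 5 → value 156, running total 156.00
- sim.zip (169/10 per unit): all 10 → value 169, running total 325.00
- code.tar (196/26 per unit): 20 of 26 → value 20×196/26 = 150.7692, running total 475.77
Total 475.77.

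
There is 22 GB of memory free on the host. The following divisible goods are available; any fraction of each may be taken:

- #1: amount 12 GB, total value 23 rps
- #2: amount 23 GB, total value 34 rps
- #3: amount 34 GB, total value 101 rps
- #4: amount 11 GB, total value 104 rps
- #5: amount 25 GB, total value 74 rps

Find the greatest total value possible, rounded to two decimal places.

136.68

Take in order of value per unit:
- #4 (104/11 per unit): all 11 → value 104, running total 104.00
- #3 (101/34 per unit): 11 of 34 → value 11×101/34 = 32.6765, running total 136.68
Total 136.68.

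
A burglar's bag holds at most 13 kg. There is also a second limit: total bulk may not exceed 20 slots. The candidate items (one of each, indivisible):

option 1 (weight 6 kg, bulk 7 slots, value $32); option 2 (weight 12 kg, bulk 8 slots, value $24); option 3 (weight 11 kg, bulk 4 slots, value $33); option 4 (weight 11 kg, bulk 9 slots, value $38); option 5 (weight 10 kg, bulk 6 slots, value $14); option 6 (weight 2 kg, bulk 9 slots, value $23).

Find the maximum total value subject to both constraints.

$61

Feasible sets respecting both limits:
- option 4+option 6: weight 13, bulk 18, value 61
- option 3+option 6: weight 13, bulk 13, value 56
- option 1+option 6: weight 8, bulk 16, value 55
Best: $61.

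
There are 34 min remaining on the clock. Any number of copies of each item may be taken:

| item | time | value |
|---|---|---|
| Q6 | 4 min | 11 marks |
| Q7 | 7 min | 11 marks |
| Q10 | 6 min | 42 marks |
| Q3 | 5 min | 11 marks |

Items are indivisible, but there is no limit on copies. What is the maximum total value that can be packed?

221 marks

Best value-per-unit is Q10 at 42/6; filling with it alone gives 5×42 = 210.
Optimal mix: 1×Q6 + 5×Q10 → time 34, value 221.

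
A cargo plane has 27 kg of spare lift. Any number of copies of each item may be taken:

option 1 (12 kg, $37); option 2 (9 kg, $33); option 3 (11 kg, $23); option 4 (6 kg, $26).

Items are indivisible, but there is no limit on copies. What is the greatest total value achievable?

$111

Best value-per-unit is option 4 at 26/6; filling with it alone gives 4×26 = 104.
Optimal mix: 1×option 2 + 3×option 4 → weight 27, value 111.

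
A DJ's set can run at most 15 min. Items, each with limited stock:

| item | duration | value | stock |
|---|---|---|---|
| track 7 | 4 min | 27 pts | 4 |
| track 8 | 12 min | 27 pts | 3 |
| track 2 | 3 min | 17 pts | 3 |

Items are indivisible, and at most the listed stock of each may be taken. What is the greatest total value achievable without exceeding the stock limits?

98 pts

Best selections within duration 15 and stock limits:
- 3×track 7 + 1×track 2: duration 15, value 98
- 2×track 7 + 2×track 2: duration 14, value 88
Best: 98 pts.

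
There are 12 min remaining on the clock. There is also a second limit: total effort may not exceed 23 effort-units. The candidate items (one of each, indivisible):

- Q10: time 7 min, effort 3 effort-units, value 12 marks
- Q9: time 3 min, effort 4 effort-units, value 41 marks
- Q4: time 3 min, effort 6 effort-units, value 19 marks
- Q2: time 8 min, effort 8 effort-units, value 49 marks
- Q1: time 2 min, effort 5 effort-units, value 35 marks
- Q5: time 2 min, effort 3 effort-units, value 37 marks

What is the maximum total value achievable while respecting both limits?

132 marks

Feasible sets respecting both limits:
- Q9+Q4+Q1+Q5: time 10, effort 18, value 132
- Q2+Q1+Q5: time 12, effort 16, value 121
- Q9+Q1+Q5: time 7, effort 12, value 113
Best: 132 marks.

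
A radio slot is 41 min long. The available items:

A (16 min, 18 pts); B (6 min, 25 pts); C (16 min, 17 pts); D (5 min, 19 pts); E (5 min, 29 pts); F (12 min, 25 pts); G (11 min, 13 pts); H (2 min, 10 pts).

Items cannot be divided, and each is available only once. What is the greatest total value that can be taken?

Check high-value combinations within 41 min:
- B+D+E+F+G+H: duration 6+5+5+12+11+2=41, value 25+19+29+25+13+10=121
- B+D+E+F+G: duration 6+5+5+12+11=39, value 25+19+29+25+13=111
- B+D+E+F+H: duration 6+5+5+12+2=30, value 25+19+29+25+10=108
- A+B+E+F+H: duration 16+6+5+12+2=41, value 18+25+29+25+10=107
- B+C+E+F+H: duration 6+16+5+12+2=41, value 25+17+29+25+10=106
Best: 121 pts.

121 pts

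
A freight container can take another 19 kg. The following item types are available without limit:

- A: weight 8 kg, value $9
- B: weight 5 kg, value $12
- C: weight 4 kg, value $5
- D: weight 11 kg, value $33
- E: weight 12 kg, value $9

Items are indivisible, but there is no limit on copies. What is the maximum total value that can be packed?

$45

Best value-per-unit is D at 33/11; filling with it alone gives 1×33 = 33.
Optimal mix: 1×B + 1×D → weight 16, value 45.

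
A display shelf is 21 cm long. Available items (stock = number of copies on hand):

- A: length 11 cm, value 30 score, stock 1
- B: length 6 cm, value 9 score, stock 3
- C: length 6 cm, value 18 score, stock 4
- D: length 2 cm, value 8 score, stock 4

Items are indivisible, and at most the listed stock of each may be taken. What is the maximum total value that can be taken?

Best selections within length 21 and stock limits:
- 2×C + 4×D: length 20, value 68
- 1×A + 1×C + 2×D: length 21, value 64
Best: 68 score.

68 score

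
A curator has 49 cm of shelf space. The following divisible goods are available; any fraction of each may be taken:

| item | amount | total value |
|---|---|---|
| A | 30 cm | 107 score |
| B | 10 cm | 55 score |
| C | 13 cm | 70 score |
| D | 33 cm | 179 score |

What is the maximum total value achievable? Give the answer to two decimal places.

266.31

Take in order of value per unit:
- B (55/10 per unit): all 10 → value 55, running total 55.00
- D (179/33 per unit): all 33 → value 179, running total 234.00
- C (70/13 per unit): 6 of 13 → value 6×70/13 = 32.3077, running total 266.31
Total 266.31.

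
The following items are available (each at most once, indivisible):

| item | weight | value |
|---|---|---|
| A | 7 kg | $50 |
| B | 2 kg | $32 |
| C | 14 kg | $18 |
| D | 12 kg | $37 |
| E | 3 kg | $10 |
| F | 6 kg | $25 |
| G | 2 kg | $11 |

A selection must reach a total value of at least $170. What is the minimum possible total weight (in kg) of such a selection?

43

Subsets with value ≥ 170, sorted by total weight:
- A+B+C+D+F+G: weight 43, value 173
- A+B+C+D+E+F: weight 44, value 172
- A+B+C+D+E+F+G: weight 46, value 183
Minimum weight: 43 kg.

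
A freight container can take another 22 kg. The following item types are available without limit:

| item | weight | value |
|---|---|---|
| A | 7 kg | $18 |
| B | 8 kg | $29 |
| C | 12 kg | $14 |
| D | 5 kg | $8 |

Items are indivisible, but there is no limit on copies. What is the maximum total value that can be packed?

$66

Best value-per-unit is B at 29/8; filling with it alone gives 2×29 = 58.
Optimal mix: 2×B + 1×D → weight 21, value 66.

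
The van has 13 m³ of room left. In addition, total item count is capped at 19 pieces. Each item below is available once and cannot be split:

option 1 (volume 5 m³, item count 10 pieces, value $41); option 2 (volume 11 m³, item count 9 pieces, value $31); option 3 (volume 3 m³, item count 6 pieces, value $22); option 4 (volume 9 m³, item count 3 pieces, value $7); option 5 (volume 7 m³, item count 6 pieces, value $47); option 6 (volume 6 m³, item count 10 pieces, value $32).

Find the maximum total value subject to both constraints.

Feasible sets respecting both limits:
- option 1+option 5: volume 12, item count 16, value 88
- option 5+option 6: volume 13, item count 16, value 79
- option 3+option 5: volume 10, item count 12, value 69
Best: $88.

$88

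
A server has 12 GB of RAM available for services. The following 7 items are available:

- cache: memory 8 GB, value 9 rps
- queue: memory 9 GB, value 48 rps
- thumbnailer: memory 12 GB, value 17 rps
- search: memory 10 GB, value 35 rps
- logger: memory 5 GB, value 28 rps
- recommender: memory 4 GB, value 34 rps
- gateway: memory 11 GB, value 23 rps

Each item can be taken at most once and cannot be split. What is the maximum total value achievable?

Check high-value combinations within 12 GB:
- logger+recommender: memory 5+4=9, value 28+34=62
- queue: memory 9, value 48
- cache+recommender: memory 8+4=12, value 9+34=43
- search: memory 10, value 35
Best: 62 rps.

62 rps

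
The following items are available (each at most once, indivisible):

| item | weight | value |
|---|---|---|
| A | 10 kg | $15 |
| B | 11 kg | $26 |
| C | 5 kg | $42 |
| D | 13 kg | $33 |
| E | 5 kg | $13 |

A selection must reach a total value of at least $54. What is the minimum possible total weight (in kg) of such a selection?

10

Subsets with value ≥ 54, sorted by total weight:
- C+E: weight 10, value 55
- A+C: weight 15, value 57
- B+C: weight 16, value 68
- C+D: weight 18, value 75
Minimum weight: 10 kg.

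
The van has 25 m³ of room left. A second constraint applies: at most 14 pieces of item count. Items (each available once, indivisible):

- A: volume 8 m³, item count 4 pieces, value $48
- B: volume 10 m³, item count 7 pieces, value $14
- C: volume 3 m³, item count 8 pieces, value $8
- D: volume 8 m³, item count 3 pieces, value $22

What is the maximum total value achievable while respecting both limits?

Feasible sets respecting both limits:
- A+D: volume 16, item count 7, value 70
- A+B: volume 18, item count 11, value 62
- A+C: volume 11, item count 12, value 56
- A: volume 8, item count 4, value 48
Best: $70.

$70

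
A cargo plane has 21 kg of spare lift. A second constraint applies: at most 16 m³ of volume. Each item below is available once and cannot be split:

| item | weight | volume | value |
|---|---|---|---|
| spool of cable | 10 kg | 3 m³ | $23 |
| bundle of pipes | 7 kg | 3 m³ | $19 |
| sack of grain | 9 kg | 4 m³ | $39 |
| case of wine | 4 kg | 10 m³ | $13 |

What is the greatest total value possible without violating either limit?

$62

Feasible sets respecting both limits:
- spool of cable+sack of grain: weight 19, volume 7, value 62
- bundle of pipes+sack of grain: weight 16, volume 7, value 58
- spool of cable+bundle of pipes+case of wine: weight 21, volume 16, value 55
- sack of grain+case of wine: weight 13, volume 14, value 52
Best: $62.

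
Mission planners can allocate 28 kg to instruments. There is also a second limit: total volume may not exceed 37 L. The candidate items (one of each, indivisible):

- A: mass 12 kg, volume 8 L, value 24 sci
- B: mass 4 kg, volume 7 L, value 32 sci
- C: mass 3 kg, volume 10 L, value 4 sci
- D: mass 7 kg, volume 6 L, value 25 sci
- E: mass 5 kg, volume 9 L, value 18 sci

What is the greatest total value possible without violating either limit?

Feasible sets respecting both limits:
- A+B+D+E: mass 28, volume 30, value 99
- A+B+C+D: mass 26, volume 31, value 85
- A+B+D: mass 23, volume 21, value 81
Best: 99 sci.

99 sci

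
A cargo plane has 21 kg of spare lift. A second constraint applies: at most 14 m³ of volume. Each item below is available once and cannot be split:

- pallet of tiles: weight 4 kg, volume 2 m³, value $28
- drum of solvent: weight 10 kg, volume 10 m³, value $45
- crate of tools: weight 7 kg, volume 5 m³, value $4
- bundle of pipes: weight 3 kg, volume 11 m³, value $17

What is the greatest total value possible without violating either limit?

$73

Feasible sets respecting both limits:
- pallet of tiles+drum of solvent: weight 14, volume 12, value 73
- drum of solvent: weight 10, volume 10, value 45
- pallet of tiles+bundle of pipes: weight 7, volume 13, value 45
- pallet of tiles+crate of tools: weight 11, volume 7, value 32
Best: $73.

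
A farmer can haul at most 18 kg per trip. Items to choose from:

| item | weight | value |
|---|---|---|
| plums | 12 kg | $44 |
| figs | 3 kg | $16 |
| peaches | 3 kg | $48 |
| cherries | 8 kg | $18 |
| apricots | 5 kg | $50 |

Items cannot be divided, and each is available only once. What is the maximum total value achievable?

$116

This is a 0/1 knapsack; check combinations near the capacity.
- peaches+cherries+apricots: weight 3+8+5=16, value 48+18+50=116
- figs+peaches+apricots: weight 3+3+5=11, value 16+48+50=114
- plums+figs+peaches: weight 12+3+3=18, value 44+16+48=108
- peaches+apricots: weight 3+5=8, value 48+50=98
Best: $116.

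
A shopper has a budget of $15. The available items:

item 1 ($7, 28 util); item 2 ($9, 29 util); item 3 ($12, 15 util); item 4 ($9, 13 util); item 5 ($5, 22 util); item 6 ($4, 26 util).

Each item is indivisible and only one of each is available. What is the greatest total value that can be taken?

55 util

This is a 0/1 knapsack; check combinations near the capacity.
- item 2+item 6: cost 9+4=13, value 29+26=55
- item 1+item 6: cost 7+4=11, value 28+26=54
- item 2+item 5: cost 9+5=14, value 29+22=51
- item 1+item 5: cost 7+5=12, value 28+22=50
Best: 55 util.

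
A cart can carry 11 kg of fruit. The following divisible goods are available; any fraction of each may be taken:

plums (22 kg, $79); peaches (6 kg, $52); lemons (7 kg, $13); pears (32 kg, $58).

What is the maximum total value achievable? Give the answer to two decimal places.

Take in order of value per unit:
- peaches (52/6 per unit): all 6 → value 52, running total 52.00
- plums (79/22 per unit): 5 of 22 → value 5×79/22 = 17.9545, running total 69.95
Total 69.95.

69.95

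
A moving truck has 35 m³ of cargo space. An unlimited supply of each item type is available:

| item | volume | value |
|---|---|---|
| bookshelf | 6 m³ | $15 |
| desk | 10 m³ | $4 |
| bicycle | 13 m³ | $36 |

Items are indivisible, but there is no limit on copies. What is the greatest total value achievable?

$87

Best value-per-unit is bicycle at 36/13; filling with it alone gives 2×36 = 72.
Optimal mix: 1×bookshelf + 2×bicycle → volume 32, value 87.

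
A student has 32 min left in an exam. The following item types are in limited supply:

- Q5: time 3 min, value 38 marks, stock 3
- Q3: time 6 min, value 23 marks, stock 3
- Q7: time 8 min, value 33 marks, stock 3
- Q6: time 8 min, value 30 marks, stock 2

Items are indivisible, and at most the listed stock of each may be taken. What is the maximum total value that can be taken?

Top feasible selections:
- 3×Q5 + 1×Q3 + 2×Q7: time 31, value 203
- 3×Q5 + 1×Q3 + 1×Q7 + 1×Q6: time 31, value 200
- 3×Q5 + 1×Q3 + 2×Q6: time 31, value 197
- 3×Q5 + 2×Q3 + 1×Q7: time 29, value 193
Best: 203 marks.

203 marks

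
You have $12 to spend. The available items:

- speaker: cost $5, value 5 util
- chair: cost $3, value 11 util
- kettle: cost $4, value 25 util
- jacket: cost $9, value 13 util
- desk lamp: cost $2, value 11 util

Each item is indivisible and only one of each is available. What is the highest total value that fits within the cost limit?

Check high-value combinations within $12:
- chair+kettle+desk lamp: cost 3+4+2=9, value 11+25+11=47
- speaker+kettle+desk lamp: cost 5+4+2=11, value 5+25+11=41
- speaker+chair+kettle: cost 5+3+4=12, value 5+11+25=41
- kettle+desk lamp: cost 4+2=6, value 25+11=36
- chair+kettle: cost 3+4=7, value 11+25=36
Best: 47 util.

47 util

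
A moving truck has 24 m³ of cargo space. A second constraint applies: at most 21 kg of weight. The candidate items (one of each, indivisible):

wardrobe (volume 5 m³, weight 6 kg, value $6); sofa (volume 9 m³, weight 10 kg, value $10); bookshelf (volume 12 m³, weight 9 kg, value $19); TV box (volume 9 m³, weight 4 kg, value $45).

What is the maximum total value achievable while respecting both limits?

Feasible sets respecting both limits:
- bookshelf+TV box: volume 21, weight 13, value 64
- wardrobe+sofa+TV box: volume 23, weight 20, value 61
- sofa+TV box: volume 18, weight 14, value 55
Best: $64.

$64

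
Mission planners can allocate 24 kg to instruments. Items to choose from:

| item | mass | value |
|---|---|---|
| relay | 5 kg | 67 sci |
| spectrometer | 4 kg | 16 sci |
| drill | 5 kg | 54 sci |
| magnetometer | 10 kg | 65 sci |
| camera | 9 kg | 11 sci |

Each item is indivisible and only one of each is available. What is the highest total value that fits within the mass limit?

Check high-value combinations within 24 kg:
- relay+spectrometer+drill+magnetometer: mass 5+4+5+10=24, value 67+16+54+65=202
- relay+drill+magnetometer: mass 5+5+10=20, value 67+54+65=186
- relay+spectrometer+magnetometer: mass 5+4+10=19, value 67+16+65=148
- relay+spectrometer+drill+camera: mass 5+4+5+9=23, value 67+16+54+11=148
- relay+magnetometer+camera: mass 5+10+9=24, value 67+65+11=143
Best: 202 sci.

202 sci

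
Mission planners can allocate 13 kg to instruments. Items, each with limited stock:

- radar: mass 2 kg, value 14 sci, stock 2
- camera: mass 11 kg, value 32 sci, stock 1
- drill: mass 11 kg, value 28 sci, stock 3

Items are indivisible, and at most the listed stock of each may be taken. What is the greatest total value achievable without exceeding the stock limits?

46 sci

Top feasible selections:
- 1×radar + 1×camera: mass 13, value 46
- 1×radar + 1×drill: mass 13, value 42
- 1×camera: mass 11, value 32
Best: 46 sci.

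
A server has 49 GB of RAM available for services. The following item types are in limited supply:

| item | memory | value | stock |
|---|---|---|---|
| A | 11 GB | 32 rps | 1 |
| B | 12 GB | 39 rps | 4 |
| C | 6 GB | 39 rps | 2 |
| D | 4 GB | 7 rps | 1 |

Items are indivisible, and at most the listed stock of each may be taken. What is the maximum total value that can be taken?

195 rps

Top feasible selections:
- 3×B + 2×C: memory 48, value 195
- 1×A + 2×B + 2×C: memory 47, value 188
- 2×B + 2×C + 1×D: memory 40, value 163
- 3×B + 1×C + 1×D: memory 46, value 163
Best: 195 rps.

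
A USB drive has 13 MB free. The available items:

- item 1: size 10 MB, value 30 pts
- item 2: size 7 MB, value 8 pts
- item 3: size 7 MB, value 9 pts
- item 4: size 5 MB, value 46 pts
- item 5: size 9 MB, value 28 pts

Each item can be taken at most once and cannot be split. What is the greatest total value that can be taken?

55 pts

Check high-value combinations within 13 MB:
- item 3+item 4: size 7+5=12, value 9+46=55
- item 2+item 4: size 7+5=12, value 8+46=54
- item 4: size 5, value 46
- item 1: size 10, value 30
- item 5: size 9, value 28
Best: 55 pts.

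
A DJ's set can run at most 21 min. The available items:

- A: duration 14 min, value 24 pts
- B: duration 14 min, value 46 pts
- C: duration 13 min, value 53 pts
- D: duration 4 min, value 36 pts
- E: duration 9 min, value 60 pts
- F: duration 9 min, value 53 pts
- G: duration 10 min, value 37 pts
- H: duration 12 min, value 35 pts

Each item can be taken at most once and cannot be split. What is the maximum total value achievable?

113 pts

This is a 0/1 knapsack; check combinations near the capacity.
- E+F: duration 9+9=18, value 60+53=113
- E+G: duration 9+10=19, value 60+37=97
- D+E: duration 4+9=13, value 36+60=96
- E+H: duration 9+12=21, value 60+35=95
- F+G: duration 9+10=19, value 53+37=90
Best: 113 pts.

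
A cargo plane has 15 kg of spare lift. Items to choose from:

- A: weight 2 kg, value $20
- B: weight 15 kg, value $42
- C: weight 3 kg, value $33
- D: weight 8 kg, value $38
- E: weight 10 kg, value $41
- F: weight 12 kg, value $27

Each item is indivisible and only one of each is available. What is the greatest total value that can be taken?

$94

Check high-value combinations within 15 kg:
- A+C+E: weight 2+3+10=15, value 20+33+41=94
- A+C+D: weight 2+3+8=13, value 20+33+38=91
- C+E: weight 3+10=13, value 33+41=74
Best: $94.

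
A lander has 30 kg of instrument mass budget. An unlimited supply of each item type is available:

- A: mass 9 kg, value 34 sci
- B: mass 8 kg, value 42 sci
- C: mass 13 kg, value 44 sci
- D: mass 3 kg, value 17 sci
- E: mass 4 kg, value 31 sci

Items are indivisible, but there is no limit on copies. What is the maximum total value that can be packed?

Best value-per-unit is E at 31/4; filling with it alone gives 7×31 = 217.
Optimal mix: 2×D + 6×E → mass 30, value 220.

220 sci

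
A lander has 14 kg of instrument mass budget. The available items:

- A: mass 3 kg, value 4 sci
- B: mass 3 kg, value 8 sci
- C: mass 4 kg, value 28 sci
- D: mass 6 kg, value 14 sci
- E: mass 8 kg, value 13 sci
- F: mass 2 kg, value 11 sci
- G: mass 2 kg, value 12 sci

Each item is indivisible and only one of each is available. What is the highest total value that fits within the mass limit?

65 sci

This is a 0/1 knapsack; check combinations near the capacity.
- C+D+F+G: mass 4+6+2+2=14, value 28+14+11+12=65
- A+B+C+F+G: mass 3+3+4+2+2=14, value 4+8+28+11+12=63
- B+C+F+G: mass 3+4+2+2=11, value 8+28+11+12=59
- A+C+F+G: mass 3+4+2+2=11, value 4+28+11+12=55
- C+D+G: mass 4+6+2=12, value 28+14+12=54
Best: 65 sci.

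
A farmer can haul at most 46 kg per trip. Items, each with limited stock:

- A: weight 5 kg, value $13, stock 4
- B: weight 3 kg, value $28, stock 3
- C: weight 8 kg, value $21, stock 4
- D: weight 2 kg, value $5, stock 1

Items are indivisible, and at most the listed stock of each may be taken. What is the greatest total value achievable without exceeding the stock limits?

$181

Top feasible selections:
- 1×A + 3×B + 4×C: weight 46, value 181
- 2×A + 3×B + 3×C + 1×D: weight 45, value 178
- 4×A + 3×B + 2×C: weight 45, value 178
- 3×B + 4×C + 1×D: weight 43, value 173
Best: $181.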